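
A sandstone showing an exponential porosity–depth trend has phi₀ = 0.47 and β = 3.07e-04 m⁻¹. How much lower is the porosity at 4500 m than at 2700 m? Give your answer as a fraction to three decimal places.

Working in km (1 km = 1000 m; β in km⁻¹ = β in m⁻¹ × 1000):
phi(2.7) = 0.47·e^(−0.307×2.7) = 0.2052
phi(4.5) = 0.47·e^(−0.307×4.5) = 0.1181
Δphi = 0.2052 − 0.1181 = 0.0871

0.087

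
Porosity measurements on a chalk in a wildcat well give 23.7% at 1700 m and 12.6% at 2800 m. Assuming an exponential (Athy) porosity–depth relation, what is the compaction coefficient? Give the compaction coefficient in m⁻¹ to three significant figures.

Working in km (1 km = 1000 m; k in km⁻¹ = k in m⁻¹ × 1000):
Athy: n(Z) = n₀ e^(−kZ) ⇒ n₁/n₂ = e^{k(Z₂−Z₁)} ⇒ k = ln(n₁/n₂)/(Z₂−Z₁)
k = ln(0.237/0.126) / (2.8 − 1.7) = ln(1.881) / 1.1 = 0.6318 / 1.1 = 0.5743 km⁻¹

0.000574 m⁻¹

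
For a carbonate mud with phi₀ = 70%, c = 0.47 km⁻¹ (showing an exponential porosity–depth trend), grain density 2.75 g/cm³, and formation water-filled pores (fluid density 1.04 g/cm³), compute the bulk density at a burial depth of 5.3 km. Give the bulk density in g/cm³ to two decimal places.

2.65 g/cm³

Porosity at depth: phi = 0.7·exp(−0.47×5.3) = 0.7×0.0828 = 0.0580
Bulk density: ρ_b = (1−phi)ρ_g + phi·ρ_f = 0.9420×2.75 + 0.0580×1.04
       = 2.591 + 0.060 = 2.651 g/cm³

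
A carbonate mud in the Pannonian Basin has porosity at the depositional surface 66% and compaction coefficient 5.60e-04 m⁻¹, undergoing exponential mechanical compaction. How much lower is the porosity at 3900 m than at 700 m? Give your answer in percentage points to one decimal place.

Working in km (1 km = 1000 m; β in km⁻¹ = β in m⁻¹ × 1000):
n(0.7) = 0.66·e^(−0.56×0.7) = 0.4460
n(3.9) = 0.66·e^(−0.56×3.9) = 0.0743
Δn = 0.4460 − 0.0743 = 0.3717

37.2 percentage points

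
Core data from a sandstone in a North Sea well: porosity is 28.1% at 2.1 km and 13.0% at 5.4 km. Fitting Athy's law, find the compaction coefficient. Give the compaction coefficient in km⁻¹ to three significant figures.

0.234 km⁻¹

Athy: φ(d) = φ₀ e^(−cd) ⇒ φ₁/φ₂ = e^{c(d₂−d₁)} ⇒ c = ln(φ₁/φ₂)/(d₂−d₁)
c = ln(0.281/0.13) / (5.4 − 2.1) = ln(2.162) / 3.3 = 0.7708 / 3.3 = 0.2336 km⁻¹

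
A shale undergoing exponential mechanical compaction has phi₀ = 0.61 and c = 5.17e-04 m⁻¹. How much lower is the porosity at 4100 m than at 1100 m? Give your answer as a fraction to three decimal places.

0.272

Working in km (1 km = 1000 m; c in km⁻¹ = c in m⁻¹ × 1000):
phi(1.1) = 0.61·e^(−0.517×1.1) = 0.3454
phi(4.1) = 0.61·e^(−0.517×4.1) = 0.0732
Δphi = 0.3454 − 0.0732 = 0.2722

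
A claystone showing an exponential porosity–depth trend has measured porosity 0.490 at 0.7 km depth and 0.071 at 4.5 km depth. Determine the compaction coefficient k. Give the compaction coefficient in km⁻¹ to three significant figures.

0.508 km⁻¹

Athy: phi(z) = phi₀ e^(−kz) ⇒ phi₁/phi₂ = e^{k(z₂−z₁)} ⇒ k = ln(phi₁/phi₂)/(z₂−z₁)
k = ln(0.49/0.071) / (4.5 − 0.7) = ln(6.901) / 3.8 = 1.9317 / 3.8 = 0.5083 km⁻¹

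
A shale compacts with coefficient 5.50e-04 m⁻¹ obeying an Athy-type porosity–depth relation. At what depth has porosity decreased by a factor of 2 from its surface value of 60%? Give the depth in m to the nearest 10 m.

1260 m

Working in km (1 km = 1000 m; k in km⁻¹ = k in m⁻¹ × 1000):
phi/phi₀ = 1/2 ⇒ exp(−k·d) = 1/2 ⇒ d = ln(2) / k
d = 0.6931 / 0.55 = 1.260 km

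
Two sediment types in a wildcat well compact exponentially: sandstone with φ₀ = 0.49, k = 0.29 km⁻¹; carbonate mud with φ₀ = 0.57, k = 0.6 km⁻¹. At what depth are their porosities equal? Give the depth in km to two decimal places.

0.49 km

Set φ₀ₐ e^(−kₐz) = φ₀ᵦ e^(−kᵦz) ⇒ ln(φ₀ₐ/φ₀ᵦ) = (kₐ − kᵦ)·z
z = ln(0.49/0.57) / (0.29 − 0.6) = -0.1512 / -0.31 = 0.488 km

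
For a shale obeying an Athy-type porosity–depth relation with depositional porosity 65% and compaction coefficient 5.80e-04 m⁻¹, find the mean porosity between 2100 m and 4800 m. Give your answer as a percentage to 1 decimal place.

Working in km (1 km = 1000 m; β in km⁻¹ = β in m⁻¹ × 1000):
⟨phi⟩ = (1/(d₂−d₁)) ∫ phi₀ e^(−βd) dd = phi₀·(e^(−β·d₁) − e^(−β·d₂)) / (β·(d₂−d₁))
e^(−0.58×2.1) = 0.2958; e^(−0.58×4.8) = 0.0618
⟨phi⟩ = 0.65 × (0.2958 − 0.0618) / (0.58 × 2.7) = 0.65 × 0.1494 = 0.0971

9.7%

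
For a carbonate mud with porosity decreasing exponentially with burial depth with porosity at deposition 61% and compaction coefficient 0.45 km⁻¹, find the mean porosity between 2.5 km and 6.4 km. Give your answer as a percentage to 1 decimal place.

⟨phi⟩ = (1/(z₂−z₁)) ∫ phi₀ e^(−cz) dz = phi₀·(e^(−c·z₁) − e^(−c·z₂)) / (c·(z₂−z₁))
e^(−0.45×2.5) = 0.3247; e^(−0.45×6.4) = 0.0561
⟨phi⟩ = 0.61 × (0.3247 − 0.0561) / (0.45 × 3.9) = 0.61 × 0.1530 = 0.0933

9.3%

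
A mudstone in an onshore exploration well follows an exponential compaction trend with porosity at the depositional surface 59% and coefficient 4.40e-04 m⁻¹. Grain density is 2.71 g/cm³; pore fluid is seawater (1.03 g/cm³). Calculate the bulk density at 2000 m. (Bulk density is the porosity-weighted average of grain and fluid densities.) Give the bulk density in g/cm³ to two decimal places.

Working in km (1 km = 1000 m; β in km⁻¹ = β in m⁻¹ × 1000):
Porosity at depth: phi = 0.59·exp(−0.44×2) = 0.59×0.4148 = 0.2447
Bulk density: ρ_b = (1−phi)ρ_g + phi·ρ_f = 0.7553×2.71 + 0.2447×1.03
       = 2.047 + 0.252 = 2.299 g/cm³

2.30 g/cm³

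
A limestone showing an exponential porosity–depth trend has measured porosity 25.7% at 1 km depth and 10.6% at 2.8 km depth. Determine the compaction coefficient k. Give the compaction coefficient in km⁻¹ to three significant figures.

0.492 km⁻¹

Athy: phi(z) = phi₀ e^(−kz) ⇒ phi₁/phi₂ = e^{k(z₂−z₁)} ⇒ k = ln(phi₁/phi₂)/(z₂−z₁)
k = ln(0.257/0.106) / (2.8 − 1) = ln(2.425) / 1.8 = 0.8856 / 1.8 = 0.492 km⁻¹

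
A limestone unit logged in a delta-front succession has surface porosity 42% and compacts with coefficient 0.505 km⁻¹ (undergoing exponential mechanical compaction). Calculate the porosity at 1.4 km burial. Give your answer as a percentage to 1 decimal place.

20.7%

phi = phi₀·exp(−k·Z) = 0.42 × exp(−0.505 × 1.4) = 0.42 × exp(−0.707)
  = 0.42 × 0.4931 = 0.2071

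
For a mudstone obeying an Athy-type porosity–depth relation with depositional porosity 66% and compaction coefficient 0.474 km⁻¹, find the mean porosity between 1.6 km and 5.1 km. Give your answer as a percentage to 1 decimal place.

15.1%

⟨phi⟩ = (1/(d₂−d₁)) ∫ phi₀ e^(−cd) dd = phi₀·(e^(−c·d₁) − e^(−c·d₂)) / (c·(d₂−d₁))
e^(−0.474×1.6) = 0.4684; e^(−0.474×5.1) = 0.0892
⟨phi⟩ = 0.66 × (0.4684 − 0.0892) / (0.474 × 3.5) = 0.66 × 0.2286 = 0.1509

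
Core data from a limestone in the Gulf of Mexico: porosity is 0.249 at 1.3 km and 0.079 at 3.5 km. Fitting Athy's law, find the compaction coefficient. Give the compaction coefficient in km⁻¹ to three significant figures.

0.522 km⁻¹

Athy: phi(d) = phi₀ e^(−kd) ⇒ phi₁/phi₂ = e^{k(d₂−d₁)} ⇒ k = ln(phi₁/phi₂)/(d₂−d₁)
k = ln(0.249/0.079) / (3.5 − 1.3) = ln(3.152) / 2.2 = 1.1480 / 2.2 = 0.5218 km⁻¹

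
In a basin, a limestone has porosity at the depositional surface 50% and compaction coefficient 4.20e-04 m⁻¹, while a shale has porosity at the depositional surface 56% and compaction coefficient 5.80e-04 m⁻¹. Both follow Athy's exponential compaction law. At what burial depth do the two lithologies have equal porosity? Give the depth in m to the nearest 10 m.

710 m

Working in km (1 km = 1000 m; k in km⁻¹ = k in m⁻¹ × 1000):
Set phi₀ₐ e^(−kₐd) = phi₀ᵦ e^(−kᵦd) ⇒ ln(phi₀ₐ/phi₀ᵦ) = (kₐ − kᵦ)·d
d = ln(0.5/0.56) / (0.42 − 0.58) = -0.1133 / -0.16 = 0.708 km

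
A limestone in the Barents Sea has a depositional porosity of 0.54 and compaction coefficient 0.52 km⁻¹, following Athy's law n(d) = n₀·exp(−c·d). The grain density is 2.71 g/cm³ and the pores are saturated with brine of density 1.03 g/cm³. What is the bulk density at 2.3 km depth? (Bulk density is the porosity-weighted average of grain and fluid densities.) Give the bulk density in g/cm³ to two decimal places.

Porosity at depth: n = 0.54·exp(−0.52×2.3) = 0.54×0.3024 = 0.1633
Bulk density: ρ_b = (1−n)ρ_g + n·ρ_f = 0.8367×2.71 + 0.1633×1.03
       = 2.267 + 0.168 = 2.436 g/cm³

2.44 g/cm³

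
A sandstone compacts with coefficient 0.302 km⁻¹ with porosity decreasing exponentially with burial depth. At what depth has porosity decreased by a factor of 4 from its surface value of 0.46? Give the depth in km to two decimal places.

φ/φ₀ = 1/4 ⇒ exp(−β·d) = 1/4 ⇒ d = ln(4) / β
d = 1.3863 / 0.302 = 4.590 km

4.59 km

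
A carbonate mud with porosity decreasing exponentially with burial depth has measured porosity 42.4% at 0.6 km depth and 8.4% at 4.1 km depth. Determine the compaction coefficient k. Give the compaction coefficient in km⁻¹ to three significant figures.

0.463 km⁻¹

Athy: phi(Z) = phi₀ e^(−kZ) ⇒ phi₁/phi₂ = e^{k(Z₂−Z₁)} ⇒ k = ln(phi₁/phi₂)/(Z₂−Z₁)
k = ln(0.424/0.084) / (4.1 − 0.6) = ln(5.048) / 3.5 = 1.6189 / 3.5 = 0.4625 km⁻¹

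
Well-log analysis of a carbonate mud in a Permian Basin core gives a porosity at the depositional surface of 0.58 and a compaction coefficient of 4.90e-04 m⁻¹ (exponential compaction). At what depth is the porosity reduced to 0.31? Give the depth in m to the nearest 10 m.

Working in km (1 km = 1000 m; k in km⁻¹ = k in m⁻¹ × 1000):
Invert Athy's law: z = ln(phi₀/phi) / k
z = ln(0.58/0.31) / 0.49 = ln(1.871) / 0.49 = 0.6265 / 0.49 = 1.278 km

1280 m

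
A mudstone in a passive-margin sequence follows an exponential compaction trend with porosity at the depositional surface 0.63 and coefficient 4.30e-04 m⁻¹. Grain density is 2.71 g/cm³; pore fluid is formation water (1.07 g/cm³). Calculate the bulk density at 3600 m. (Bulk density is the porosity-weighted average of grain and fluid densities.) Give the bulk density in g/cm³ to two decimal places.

2.49 g/cm³

Working in km (1 km = 1000 m; β in km⁻¹ = β in m⁻¹ × 1000):
Porosity at depth: n = 0.63·exp(−0.43×3.6) = 0.63×0.2127 = 0.1340
Bulk density: ρ_b = (1−n)ρ_g + n·ρ_f = 0.8660×2.71 + 0.1340×1.07
       = 2.347 + 0.143 = 2.490 g/cm³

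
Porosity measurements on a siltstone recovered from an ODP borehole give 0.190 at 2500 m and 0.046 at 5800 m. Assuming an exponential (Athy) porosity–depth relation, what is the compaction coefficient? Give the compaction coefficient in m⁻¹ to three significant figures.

0.000430 m⁻¹

Working in km (1 km = 1000 m; k in km⁻¹ = k in m⁻¹ × 1000):
Athy: n(Z) = n₀ e^(−kZ) ⇒ n₁/n₂ = e^{k(Z₂−Z₁)} ⇒ k = ln(n₁/n₂)/(Z₂−Z₁)
k = ln(0.19/0.046) / (5.8 − 2.5) = ln(4.13) / 3.3 = 1.4184 / 3.3 = 0.4298 km⁻¹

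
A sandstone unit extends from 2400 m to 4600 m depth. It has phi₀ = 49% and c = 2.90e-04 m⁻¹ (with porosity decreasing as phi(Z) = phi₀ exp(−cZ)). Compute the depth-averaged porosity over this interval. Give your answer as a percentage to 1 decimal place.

Working in km (1 km = 1000 m; c in km⁻¹ = c in m⁻¹ × 1000):
⟨phi⟩ = (1/(Z₂−Z₁)) ∫ phi₀ e^(−cZ) dZ = phi₀·(e^(−c·Z₁) − e^(−c·Z₂)) / (c·(Z₂−Z₁))
e^(−0.29×2.4) = 0.4986; e^(−0.29×4.6) = 0.2634
⟨phi⟩ = 0.49 × (0.4986 − 0.2634) / (0.29 × 2.2) = 0.49 × 0.3686 = 0.1806

18.1%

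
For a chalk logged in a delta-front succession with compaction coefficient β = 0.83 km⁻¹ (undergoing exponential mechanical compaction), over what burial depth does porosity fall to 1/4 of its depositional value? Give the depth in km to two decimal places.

1.67 km

phi/phi₀ = 1/4 ⇒ exp(−β·Z) = 1/4 ⇒ Z = ln(4) / β
Z = 1.3863 / 0.83 = 1.670 km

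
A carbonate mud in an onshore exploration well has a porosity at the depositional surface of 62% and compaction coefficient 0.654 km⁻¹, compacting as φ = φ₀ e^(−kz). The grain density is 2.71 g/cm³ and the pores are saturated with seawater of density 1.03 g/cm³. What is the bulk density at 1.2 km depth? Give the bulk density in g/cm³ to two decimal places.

Porosity at depth: φ = 0.62·exp(−0.654×1.2) = 0.62×0.4562 = 0.2829
Bulk density: ρ_b = (1−φ)ρ_g + φ·ρ_f = 0.7171×2.71 + 0.2829×1.03
       = 1.943 + 0.291 = 2.235 g/cm³

2.23 g/cm³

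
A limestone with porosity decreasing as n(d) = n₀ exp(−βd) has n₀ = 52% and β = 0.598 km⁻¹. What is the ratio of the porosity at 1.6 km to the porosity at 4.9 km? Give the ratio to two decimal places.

n(d₁)/n(d₂) = e^(−β·d₁)/e^(−β·d₂) = e^{β(d₂−d₁)}
= exp(0.598 × 3.3) = exp(1.973) = 7.1951

7.20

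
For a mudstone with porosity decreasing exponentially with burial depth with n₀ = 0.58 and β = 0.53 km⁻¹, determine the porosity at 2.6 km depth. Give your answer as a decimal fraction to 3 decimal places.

n = n₀·exp(−β·d) = 0.58 × exp(−0.53 × 2.6) = 0.58 × exp(−1.378)
  = 0.58 × 0.2521 = 0.1462

0.146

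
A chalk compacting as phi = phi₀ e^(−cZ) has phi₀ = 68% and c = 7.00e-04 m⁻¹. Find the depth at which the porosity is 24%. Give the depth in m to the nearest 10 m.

1490 m

Working in km (1 km = 1000 m; c in km⁻¹ = c in m⁻¹ × 1000):
Invert Athy's law: Z = ln(phi₀/phi) / c
Z = ln(0.68/0.24) / 0.7 = ln(2.833) / 0.7 = 1.0415 / 0.7 = 1.488 km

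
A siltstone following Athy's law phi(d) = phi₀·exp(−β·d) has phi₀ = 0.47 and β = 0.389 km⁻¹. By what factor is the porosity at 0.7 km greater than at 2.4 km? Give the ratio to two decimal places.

phi(d₁)/phi(d₂) = e^(−β·d₁)/e^(−β·d₂) = e^{β(d₂−d₁)}
= exp(0.389 × 1.7) = exp(0.6613) = 1.9373

1.94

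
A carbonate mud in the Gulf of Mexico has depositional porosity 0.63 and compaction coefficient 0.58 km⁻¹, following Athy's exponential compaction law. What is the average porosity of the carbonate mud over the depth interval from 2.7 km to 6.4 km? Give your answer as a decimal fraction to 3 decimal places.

⟨n⟩ = (1/(Z₂−Z₁)) ∫ n₀ e^(−βZ) dZ = n₀·(e^(−β·Z₁) − e^(−β·Z₂)) / (β·(Z₂−Z₁))
e^(−0.58×2.7) = 0.2089; e^(−0.58×6.4) = 0.0244
⟨n⟩ = 0.63 × (0.2089 − 0.0244) / (0.58 × 3.7) = 0.63 × 0.0860 = 0.0541

0.054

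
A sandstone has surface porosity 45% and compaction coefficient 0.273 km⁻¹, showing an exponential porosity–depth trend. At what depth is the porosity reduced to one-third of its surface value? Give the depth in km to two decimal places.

4.02 km

n/n₀ = 1/3 ⇒ exp(−k·d) = 1/3 ⇒ d = ln(3) / k
d = 1.0986 / 0.273 = 4.024 km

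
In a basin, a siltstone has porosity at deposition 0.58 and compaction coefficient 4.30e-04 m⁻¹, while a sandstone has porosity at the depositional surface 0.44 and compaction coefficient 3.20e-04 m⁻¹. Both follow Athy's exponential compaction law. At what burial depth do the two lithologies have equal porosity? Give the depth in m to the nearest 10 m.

Working in km (1 km = 1000 m; c in km⁻¹ = c in m⁻¹ × 1000):
Set n₀ₐ e^(−cₐd) = n₀ᵦ e^(−cᵦd) ⇒ ln(n₀ₐ/n₀ᵦ) = (cₐ − cᵦ)·d
d = ln(0.58/0.44) / (0.43 − 0.32) = 0.2763 / 0.11 = 2.511 km

2510 m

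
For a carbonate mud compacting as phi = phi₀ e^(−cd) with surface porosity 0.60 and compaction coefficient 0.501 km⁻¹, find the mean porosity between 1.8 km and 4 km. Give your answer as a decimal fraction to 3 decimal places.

⟨phi⟩ = (1/(d₂−d₁)) ∫ phi₀ e^(−cd) dd = phi₀·(e^(−c·d₁) − e^(−c·d₂)) / (c·(d₂−d₁))
e^(−0.501×1.8) = 0.4058; e^(−0.501×4) = 0.1348
⟨phi⟩ = 0.6 × (0.4058 − 0.1348) / (0.501 × 2.2) = 0.6 × 0.2459 = 0.1475

0.148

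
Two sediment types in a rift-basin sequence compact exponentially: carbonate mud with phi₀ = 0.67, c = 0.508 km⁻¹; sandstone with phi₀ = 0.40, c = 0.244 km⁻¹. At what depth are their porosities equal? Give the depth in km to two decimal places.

1.95 km

Set phi₀ₐ e^(−cₐZ) = phi₀ᵦ e^(−cᵦZ) ⇒ ln(phi₀ₐ/phi₀ᵦ) = (cₐ − cᵦ)·Z
Z = ln(0.67/0.4) / (0.508 − 0.244) = 0.5158 / 0.264 = 1.954 km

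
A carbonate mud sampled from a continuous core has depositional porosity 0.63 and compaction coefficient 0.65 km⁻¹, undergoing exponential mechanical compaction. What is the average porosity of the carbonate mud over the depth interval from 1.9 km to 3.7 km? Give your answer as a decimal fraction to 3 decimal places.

⟨n⟩ = (1/(Z₂−Z₁)) ∫ n₀ e^(−βZ) dZ = n₀·(e^(−β·Z₁) − e^(−β·Z₂)) / (β·(Z₂−Z₁))
e^(−0.65×1.9) = 0.2908; e^(−0.65×3.7) = 0.0903
⟨n⟩ = 0.63 × (0.2908 − 0.0903) / (0.65 × 1.8) = 0.63 × 0.1714 = 0.1080

0.108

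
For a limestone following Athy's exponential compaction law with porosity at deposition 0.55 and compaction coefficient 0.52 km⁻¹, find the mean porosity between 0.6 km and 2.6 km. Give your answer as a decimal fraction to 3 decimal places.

⟨phi⟩ = (1/(Z₂−Z₁)) ∫ phi₀ e^(−cZ) dZ = phi₀·(e^(−c·Z₁) − e^(−c·Z₂)) / (c·(Z₂−Z₁))
e^(−0.52×0.6) = 0.7320; e^(−0.52×2.6) = 0.2587
⟨phi⟩ = 0.55 × (0.7320 − 0.2587) / (0.52 × 2) = 0.55 × 0.4551 = 0.2503

0.250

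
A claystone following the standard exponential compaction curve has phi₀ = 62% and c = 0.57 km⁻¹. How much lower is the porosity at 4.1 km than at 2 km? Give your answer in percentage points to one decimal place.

phi(2) = 0.62·e^(−0.57×2) = 0.1983
phi(4.1) = 0.62·e^(−0.57×4.1) = 0.0599
Δphi = 0.1983 − 0.0599 = 0.1384

13.8 percentage points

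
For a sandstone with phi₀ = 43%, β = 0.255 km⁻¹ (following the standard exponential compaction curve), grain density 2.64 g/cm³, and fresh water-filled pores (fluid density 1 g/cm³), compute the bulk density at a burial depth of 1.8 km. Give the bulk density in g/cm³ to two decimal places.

Porosity at depth: phi = 0.43·exp(−0.255×1.8) = 0.43×0.6319 = 0.2717
Bulk density: ρ_b = (1−phi)ρ_g + phi·ρ_f = 0.7283×2.64 + 0.2717×1
       = 1.923 + 0.272 = 2.194 g/cm³

2.19 g/cm³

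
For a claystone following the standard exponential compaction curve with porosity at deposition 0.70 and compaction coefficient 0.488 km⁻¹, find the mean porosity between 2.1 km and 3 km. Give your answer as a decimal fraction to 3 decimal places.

⟨n⟩ = (1/(Z₂−Z₁)) ∫ n₀ e^(−cZ) dZ = n₀·(e^(−c·Z₁) − e^(−c·Z₂)) / (c·(Z₂−Z₁))
e^(−0.488×2.1) = 0.3589; e^(−0.488×3) = 0.2313
⟨n⟩ = 0.7 × (0.3589 − 0.2313) / (0.488 × 0.9) = 0.7 × 0.2904 = 0.2033

0.203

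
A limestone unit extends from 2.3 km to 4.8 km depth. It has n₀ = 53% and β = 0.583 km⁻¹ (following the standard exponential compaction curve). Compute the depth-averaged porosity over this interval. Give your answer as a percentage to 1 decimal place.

⟨n⟩ = (1/(z₂−z₁)) ∫ n₀ e^(−βz) dz = n₀·(e^(−β·z₁) − e^(−β·z₂)) / (β·(z₂−z₁))
e^(−0.583×2.3) = 0.2616; e^(−0.583×4.8) = 0.0609
⟨n⟩ = 0.53 × (0.2616 − 0.0609) / (0.583 × 2.5) = 0.53 × 0.1377 = 0.0730

7.3%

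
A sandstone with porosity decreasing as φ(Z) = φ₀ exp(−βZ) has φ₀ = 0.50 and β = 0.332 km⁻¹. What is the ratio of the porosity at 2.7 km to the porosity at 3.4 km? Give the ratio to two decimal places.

φ(Z₁)/φ(Z₂) = e^(−β·Z₁)/e^(−β·Z₂) = e^{β(Z₂−Z₁)}
= exp(0.332 × 0.7) = exp(0.2324) = 1.2616

1.26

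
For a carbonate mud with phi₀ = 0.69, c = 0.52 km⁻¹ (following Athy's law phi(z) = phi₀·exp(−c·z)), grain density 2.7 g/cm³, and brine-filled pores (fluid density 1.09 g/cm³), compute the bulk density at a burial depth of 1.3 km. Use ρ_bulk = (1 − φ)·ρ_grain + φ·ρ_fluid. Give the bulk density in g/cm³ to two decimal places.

Porosity at depth: phi = 0.69·exp(−0.52×1.3) = 0.69×0.5086 = 0.3510
Bulk density: ρ_b = (1−phi)ρ_g + phi·ρ_f = 0.6490×2.7 + 0.3510×1.09
       = 1.752 + 0.383 = 2.135 g/cm³

2.13 g/cm³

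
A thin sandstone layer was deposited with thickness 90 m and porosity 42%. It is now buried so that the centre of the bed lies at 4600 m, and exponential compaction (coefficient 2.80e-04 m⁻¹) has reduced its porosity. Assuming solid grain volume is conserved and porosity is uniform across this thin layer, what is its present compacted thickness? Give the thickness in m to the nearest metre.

59 m

Working in km (1 km = 1000 m; c in km⁻¹ = c in m⁻¹ × 1000):
Porosity at 4.6 km: phi = 0.42·exp(−0.28×4.6) = 0.1158
Solid-volume conservation: h(1−phi) = h₀(1−phi₀) ⇒ h = h₀·(1−phi₀)/(1−phi)
h = 0.09 × (1 − 0.42)/(1 − 0.1158) = 0.09 × 0.6560 = 0.0590 km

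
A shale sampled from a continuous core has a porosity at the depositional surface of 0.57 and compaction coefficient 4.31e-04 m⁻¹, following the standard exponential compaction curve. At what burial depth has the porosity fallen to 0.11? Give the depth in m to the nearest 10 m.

3820 m

Working in km (1 km = 1000 m; k in km⁻¹ = k in m⁻¹ × 1000):
Invert Athy's law: Z = ln(phi₀/phi) / k
Z = ln(0.57/0.11) / 0.431 = ln(5.182) / 0.431 = 1.6452 / 0.431 = 3.817 km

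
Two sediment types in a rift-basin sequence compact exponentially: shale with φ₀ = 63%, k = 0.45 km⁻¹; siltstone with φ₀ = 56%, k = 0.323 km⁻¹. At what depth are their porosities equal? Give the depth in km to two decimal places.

Set φ₀ₐ e^(−kₐd) = φ₀ᵦ e^(−kᵦd) ⇒ ln(φ₀ₐ/φ₀ᵦ) = (kₐ − kᵦ)·d
d = ln(0.63/0.56) / (0.45 − 0.323) = 0.1178 / 0.127 = 0.927 km

0.93 km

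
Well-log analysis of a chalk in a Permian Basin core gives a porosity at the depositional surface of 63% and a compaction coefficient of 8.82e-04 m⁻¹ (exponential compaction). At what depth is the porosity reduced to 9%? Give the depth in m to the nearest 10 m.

Working in km (1 km = 1000 m; c in km⁻¹ = c in m⁻¹ × 1000):
Invert Athy's law: z = ln(phi₀/phi) / c
z = ln(0.63/0.09) / 0.882 = ln(7) / 0.882 = 1.9459 / 0.882 = 2.206 km

2210 m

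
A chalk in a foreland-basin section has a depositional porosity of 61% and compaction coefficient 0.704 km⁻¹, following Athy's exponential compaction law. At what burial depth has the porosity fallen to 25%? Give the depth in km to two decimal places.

Invert Athy's law: Z = ln(phi₀/phi) / k
Z = ln(0.61/0.25) / 0.704 = ln(2.44) / 0.704 = 0.8920 / 0.704 = 1.267 km

1.27 km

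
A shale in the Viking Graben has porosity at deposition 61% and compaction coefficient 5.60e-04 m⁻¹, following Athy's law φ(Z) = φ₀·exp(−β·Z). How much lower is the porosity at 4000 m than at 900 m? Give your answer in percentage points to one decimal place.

30.4 percentage points

Working in km (1 km = 1000 m; β in km⁻¹ = β in m⁻¹ × 1000):
φ(0.9) = 0.61·e^(−0.56×0.9) = 0.3685
φ(4) = 0.61·e^(−0.56×4) = 0.0649
Δφ = 0.3685 − 0.0649 = 0.3036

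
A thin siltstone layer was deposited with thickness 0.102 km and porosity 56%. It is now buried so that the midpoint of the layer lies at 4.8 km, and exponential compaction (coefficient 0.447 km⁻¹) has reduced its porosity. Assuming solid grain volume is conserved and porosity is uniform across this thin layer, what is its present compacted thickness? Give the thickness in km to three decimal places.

Porosity at 4.8 km: φ = 0.56·exp(−0.447×4.8) = 0.0655
Solid-volume conservation: h(1−φ) = h₀(1−φ₀) ⇒ h = h₀·(1−φ₀)/(1−φ)
h = 0.102 × (1 − 0.56)/(1 − 0.0655) = 0.102 × 0.4708 = 0.0480 km

0.048 km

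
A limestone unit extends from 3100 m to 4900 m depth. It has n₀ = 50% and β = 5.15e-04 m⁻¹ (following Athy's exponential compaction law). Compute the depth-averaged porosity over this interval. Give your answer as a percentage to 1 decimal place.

6.6%

Working in km (1 km = 1000 m; β in km⁻¹ = β in m⁻¹ × 1000):
⟨n⟩ = (1/(Z₂−Z₁)) ∫ n₀ e^(−βZ) dZ = n₀·(e^(−β·Z₁) − e^(−β·Z₂)) / (β·(Z₂−Z₁))
e^(−0.515×3.1) = 0.2026; e^(−0.515×4.9) = 0.0802
⟨n⟩ = 0.5 × (0.2026 − 0.0802) / (0.515 × 1.8) = 0.5 × 0.1321 = 0.0660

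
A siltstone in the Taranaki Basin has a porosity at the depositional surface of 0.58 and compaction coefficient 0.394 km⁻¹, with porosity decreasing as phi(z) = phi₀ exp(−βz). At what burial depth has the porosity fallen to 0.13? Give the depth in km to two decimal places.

Invert Athy's law: z = ln(phi₀/phi) / β
z = ln(0.58/0.13) / 0.394 = ln(4.462) / 0.394 = 1.4955 / 0.394 = 3.796 km

3.80 km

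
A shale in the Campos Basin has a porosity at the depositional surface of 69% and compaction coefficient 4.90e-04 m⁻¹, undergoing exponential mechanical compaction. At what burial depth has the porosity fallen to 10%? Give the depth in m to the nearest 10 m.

Working in km (1 km = 1000 m; k in km⁻¹ = k in m⁻¹ × 1000):
Invert Athy's law: z = ln(n₀/n) / k
z = ln(0.69/0.1) / 0.49 = ln(6.9) / 0.49 = 1.9315 / 0.49 = 3.942 km

3940 m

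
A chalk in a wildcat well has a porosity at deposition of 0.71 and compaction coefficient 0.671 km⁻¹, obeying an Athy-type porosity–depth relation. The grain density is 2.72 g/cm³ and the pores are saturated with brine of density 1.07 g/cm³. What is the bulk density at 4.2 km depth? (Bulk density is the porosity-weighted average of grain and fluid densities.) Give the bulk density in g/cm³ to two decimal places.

Porosity at depth: phi = 0.71·exp(−0.671×4.2) = 0.71×0.0597 = 0.0424
Bulk density: ρ_b = (1−phi)ρ_g + phi·ρ_f = 0.9576×2.72 + 0.0424×1.07
       = 2.605 + 0.045 = 2.650 g/cm³

2.65 g/cm³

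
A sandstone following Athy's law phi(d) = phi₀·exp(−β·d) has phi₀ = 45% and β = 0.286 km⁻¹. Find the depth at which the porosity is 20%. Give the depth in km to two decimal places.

2.84 km

Invert Athy's law: d = ln(phi₀/phi) / β
d = ln(0.45/0.2) / 0.286 = ln(2.25) / 0.286 = 0.8109 / 0.286 = 2.835 km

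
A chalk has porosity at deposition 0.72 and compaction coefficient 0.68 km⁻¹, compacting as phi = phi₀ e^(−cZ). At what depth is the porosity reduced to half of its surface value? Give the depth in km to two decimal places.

phi/phi₀ = 1/2 ⇒ exp(−c·Z) = 1/2 ⇒ Z = ln(2) / c
Z = 0.6931 / 0.68 = 1.019 km

1.02 km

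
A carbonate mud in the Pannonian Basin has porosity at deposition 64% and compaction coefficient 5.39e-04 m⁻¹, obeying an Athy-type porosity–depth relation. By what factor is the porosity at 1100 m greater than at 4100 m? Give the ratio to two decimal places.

Working in km (1 km = 1000 m; c in km⁻¹ = c in m⁻¹ × 1000):
n(d₁)/n(d₂) = e^(−c·d₁)/e^(−c·d₂) = e^{c(d₂−d₁)}
= exp(0.539 × 3) = exp(1.617) = 5.0380

5.04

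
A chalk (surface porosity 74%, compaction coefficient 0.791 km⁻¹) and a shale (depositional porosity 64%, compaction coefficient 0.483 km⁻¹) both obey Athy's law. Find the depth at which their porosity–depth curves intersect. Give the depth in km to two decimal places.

Set φ₀ₐ e^(−kₐd) = φ₀ᵦ e^(−kᵦd) ⇒ ln(φ₀ₐ/φ₀ᵦ) = (kₐ − kᵦ)·d
d = ln(0.74/0.64) / (0.791 − 0.483) = 0.1452 / 0.308 = 0.471 km

0.47 km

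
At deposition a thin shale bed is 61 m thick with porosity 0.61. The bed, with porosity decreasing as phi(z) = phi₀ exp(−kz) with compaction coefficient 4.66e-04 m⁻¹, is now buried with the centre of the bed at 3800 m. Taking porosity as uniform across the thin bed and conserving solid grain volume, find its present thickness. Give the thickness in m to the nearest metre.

Working in km (1 km = 1000 m; k in km⁻¹ = k in m⁻¹ × 1000):
Porosity at 3.8 km: phi = 0.61·exp(−0.466×3.8) = 0.1038
Solid-volume conservation: h(1−phi) = h₀(1−phi₀) ⇒ h = h₀·(1−phi₀)/(1−phi)
h = 0.061 × (1 − 0.61)/(1 − 0.1038) = 0.061 × 0.4352 = 0.0265 km

27 m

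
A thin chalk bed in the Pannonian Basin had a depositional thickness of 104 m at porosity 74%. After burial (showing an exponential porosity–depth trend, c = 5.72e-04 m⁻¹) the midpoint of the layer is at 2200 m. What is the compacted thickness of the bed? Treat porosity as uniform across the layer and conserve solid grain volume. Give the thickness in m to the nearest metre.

34 m

Working in km (1 km = 1000 m; c in km⁻¹ = c in m⁻¹ × 1000):
Porosity at 2.2 km: φ = 0.74·exp(−0.572×2.2) = 0.2102
Solid-volume conservation: h(1−φ) = h₀(1−φ₀) ⇒ h = h₀·(1−φ₀)/(1−φ)
h = 0.104 × (1 − 0.74)/(1 − 0.2102) = 0.104 × 0.3292 = 0.0342 km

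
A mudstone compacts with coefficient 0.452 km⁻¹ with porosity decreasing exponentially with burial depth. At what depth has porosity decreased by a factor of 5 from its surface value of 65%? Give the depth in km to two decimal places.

3.56 km

n/n₀ = 1/5 ⇒ exp(−k·d) = 1/5 ⇒ d = ln(5) / k
d = 1.6094 / 0.452 = 3.561 km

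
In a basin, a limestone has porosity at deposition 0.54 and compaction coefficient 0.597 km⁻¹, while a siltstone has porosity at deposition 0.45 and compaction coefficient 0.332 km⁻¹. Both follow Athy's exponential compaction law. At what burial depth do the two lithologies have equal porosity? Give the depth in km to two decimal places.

Set phi₀ₐ e^(−βₐd) = phi₀ᵦ e^(−βᵦd) ⇒ ln(phi₀ₐ/phi₀ᵦ) = (βₐ − βᵦ)·d
d = ln(0.54/0.45) / (0.597 − 0.332) = 0.1823 / 0.265 = 0.688 km

0.69 km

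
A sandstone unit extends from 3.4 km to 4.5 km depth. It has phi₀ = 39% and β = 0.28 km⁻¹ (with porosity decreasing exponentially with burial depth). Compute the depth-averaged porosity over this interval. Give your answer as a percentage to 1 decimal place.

13.0%

⟨phi⟩ = (1/(z₂−z₁)) ∫ phi₀ e^(−βz) dz = phi₀·(e^(−β·z₁) − e^(−β·z₂)) / (β·(z₂−z₁))
e^(−0.28×3.4) = 0.3860; e^(−0.28×4.5) = 0.2837
⟨phi⟩ = 0.39 × (0.3860 − 0.2837) / (0.28 × 1.1) = 0.39 × 0.3322 = 0.1296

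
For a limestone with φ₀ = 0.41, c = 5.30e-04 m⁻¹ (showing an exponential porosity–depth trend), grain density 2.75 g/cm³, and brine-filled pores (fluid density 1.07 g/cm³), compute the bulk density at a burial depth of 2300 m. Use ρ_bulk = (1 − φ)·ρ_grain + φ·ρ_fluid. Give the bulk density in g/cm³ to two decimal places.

Working in km (1 km = 1000 m; c in km⁻¹ = c in m⁻¹ × 1000):
Porosity at depth: φ = 0.41·exp(−0.53×2.3) = 0.41×0.2955 = 0.1212
Bulk density: ρ_b = (1−φ)ρ_g + φ·ρ_f = 0.8788×2.75 + 0.1212×1.07
       = 2.417 + 0.130 = 2.546 g/cm³

2.55 g/cm³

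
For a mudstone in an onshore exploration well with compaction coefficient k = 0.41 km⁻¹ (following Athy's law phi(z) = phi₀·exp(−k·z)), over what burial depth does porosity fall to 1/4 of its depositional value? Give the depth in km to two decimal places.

phi/phi₀ = 1/4 ⇒ exp(−k·z) = 1/4 ⇒ z = ln(4) / k
z = 1.3863 / 0.41 = 3.381 km

3.38 km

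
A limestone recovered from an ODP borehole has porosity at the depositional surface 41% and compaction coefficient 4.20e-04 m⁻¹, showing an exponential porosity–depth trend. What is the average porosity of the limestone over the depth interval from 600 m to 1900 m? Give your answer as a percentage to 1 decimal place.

24.6%

Working in km (1 km = 1000 m; c in km⁻¹ = c in m⁻¹ × 1000):
⟨n⟩ = (1/(d₂−d₁)) ∫ n₀ e^(−cd) dd = n₀·(e^(−c·d₁) − e^(−c·d₂)) / (c·(d₂−d₁))
e^(−0.42×0.6) = 0.7772; e^(−0.42×1.9) = 0.4502
⟨n⟩ = 0.41 × (0.7772 − 0.4502) / (0.42 × 1.3) = 0.41 × 0.5989 = 0.2456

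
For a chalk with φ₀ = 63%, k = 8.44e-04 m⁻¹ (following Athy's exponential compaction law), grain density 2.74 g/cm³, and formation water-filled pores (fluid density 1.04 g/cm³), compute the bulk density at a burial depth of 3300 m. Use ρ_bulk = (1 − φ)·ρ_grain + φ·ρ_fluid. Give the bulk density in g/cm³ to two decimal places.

Working in km (1 km = 1000 m; k in km⁻¹ = k in m⁻¹ × 1000):
Porosity at depth: φ = 0.63·exp(−0.844×3.3) = 0.63×0.0617 = 0.0389
Bulk density: ρ_b = (1−φ)ρ_g + φ·ρ_f = 0.9611×2.74 + 0.0389×1.04
       = 2.633 + 0.040 = 2.674 g/cm³

2.67 g/cm³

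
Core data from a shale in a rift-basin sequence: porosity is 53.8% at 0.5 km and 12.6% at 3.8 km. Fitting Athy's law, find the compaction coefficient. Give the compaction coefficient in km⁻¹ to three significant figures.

Athy: φ(d) = φ₀ e^(−kd) ⇒ φ₁/φ₂ = e^{k(d₂−d₁)} ⇒ k = ln(φ₁/φ₂)/(d₂−d₁)
k = ln(0.538/0.126) / (3.8 − 0.5) = ln(4.27) / 3.3 = 1.4516 / 3.3 = 0.4399 km⁻¹

0.440 km⁻¹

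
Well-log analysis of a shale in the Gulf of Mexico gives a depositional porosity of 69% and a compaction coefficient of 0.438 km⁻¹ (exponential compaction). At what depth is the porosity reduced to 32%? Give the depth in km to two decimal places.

Invert Athy's law: z = ln(phi₀/phi) / k
z = ln(0.69/0.32) / 0.438 = ln(2.156) / 0.438 = 0.7684 / 0.438 = 1.754 km

1.75 km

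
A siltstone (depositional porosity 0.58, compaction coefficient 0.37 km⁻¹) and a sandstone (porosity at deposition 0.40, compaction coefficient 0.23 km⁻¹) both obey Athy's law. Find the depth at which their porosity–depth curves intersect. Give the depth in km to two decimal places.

Set phi₀ₐ e^(−cₐd) = phi₀ᵦ e^(−cᵦd) ⇒ ln(phi₀ₐ/phi₀ᵦ) = (cₐ − cᵦ)·d
d = ln(0.58/0.4) / (0.37 − 0.23) = 0.3716 / 0.14 = 2.654 km

2.65 km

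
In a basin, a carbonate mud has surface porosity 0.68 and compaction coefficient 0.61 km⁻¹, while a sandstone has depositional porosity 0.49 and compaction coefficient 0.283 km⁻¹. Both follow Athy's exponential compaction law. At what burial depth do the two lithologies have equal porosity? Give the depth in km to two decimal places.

1.00 km

Set φ₀ₐ e^(−cₐd) = φ₀ᵦ e^(−cᵦd) ⇒ ln(φ₀ₐ/φ₀ᵦ) = (cₐ − cᵦ)·d
d = ln(0.68/0.49) / (0.61 − 0.283) = 0.3277 / 0.327 = 1.002 km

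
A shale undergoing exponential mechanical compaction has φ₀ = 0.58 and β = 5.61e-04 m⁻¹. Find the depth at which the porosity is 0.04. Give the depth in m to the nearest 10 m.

Working in km (1 km = 1000 m; β in km⁻¹ = β in m⁻¹ × 1000):
Invert Athy's law: d = ln(φ₀/φ) / β
d = ln(0.58/0.04) / 0.561 = ln(14.5) / 0.561 = 2.6741 / 0.561 = 4.767 km

4770 m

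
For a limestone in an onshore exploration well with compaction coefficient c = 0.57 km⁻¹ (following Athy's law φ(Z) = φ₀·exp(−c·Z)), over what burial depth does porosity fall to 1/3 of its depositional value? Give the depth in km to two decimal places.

1.93 km

φ/φ₀ = 1/3 ⇒ exp(−c·Z) = 1/3 ⇒ Z = ln(3) / c
Z = 1.0986 / 0.57 = 1.927 km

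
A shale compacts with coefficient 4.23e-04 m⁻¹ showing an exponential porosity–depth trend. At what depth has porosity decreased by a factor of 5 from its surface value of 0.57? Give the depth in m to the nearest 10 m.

Working in km (1 km = 1000 m; k in km⁻¹ = k in m⁻¹ × 1000):
phi/phi₀ = 1/5 ⇒ exp(−k·z) = 1/5 ⇒ z = ln(5) / k
z = 1.6094 / 0.423 = 3.805 km

3800 m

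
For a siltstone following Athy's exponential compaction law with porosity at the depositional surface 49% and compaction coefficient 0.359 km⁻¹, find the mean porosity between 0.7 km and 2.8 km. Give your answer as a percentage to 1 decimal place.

⟨φ⟩ = (1/(z₂−z₁)) ∫ φ₀ e^(−βz) dz = φ₀·(e^(−β·z₁) − e^(−β·z₂)) / (β·(z₂−z₁))
e^(−0.359×0.7) = 0.7778; e^(−0.359×2.8) = 0.3660
⟨φ⟩ = 0.49 × (0.7778 − 0.3660) / (0.359 × 2.1) = 0.49 × 0.5462 = 0.2677

26.8%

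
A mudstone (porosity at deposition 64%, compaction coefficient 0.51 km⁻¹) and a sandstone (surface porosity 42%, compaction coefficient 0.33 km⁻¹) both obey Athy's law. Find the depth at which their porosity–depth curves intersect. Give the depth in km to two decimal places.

2.34 km

Set n₀ₐ e^(−cₐz) = n₀ᵦ e^(−cᵦz) ⇒ ln(n₀ₐ/n₀ᵦ) = (cₐ − cᵦ)·z
z = ln(0.64/0.42) / (0.51 − 0.33) = 0.4212 / 0.18 = 2.340 km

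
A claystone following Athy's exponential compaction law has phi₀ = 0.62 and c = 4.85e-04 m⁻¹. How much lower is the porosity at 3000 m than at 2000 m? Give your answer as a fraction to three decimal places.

0.090

Working in km (1 km = 1000 m; c in km⁻¹ = c in m⁻¹ × 1000):
phi(2) = 0.62·e^(−0.485×2) = 0.2350
phi(3) = 0.62·e^(−0.485×3) = 0.1447
Δphi = 0.2350 − 0.1447 = 0.0903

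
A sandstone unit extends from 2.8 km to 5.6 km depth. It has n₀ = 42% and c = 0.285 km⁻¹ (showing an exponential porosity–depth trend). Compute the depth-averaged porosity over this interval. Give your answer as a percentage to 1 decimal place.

13.0%

⟨n⟩ = (1/(Z₂−Z₁)) ∫ n₀ e^(−cZ) dZ = n₀·(e^(−c·Z₁) − e^(−c·Z₂)) / (c·(Z₂−Z₁))
e^(−0.285×2.8) = 0.4502; e^(−0.285×5.6) = 0.2027
⟨n⟩ = 0.42 × (0.4502 − 0.2027) / (0.285 × 2.8) = 0.42 × 0.3102 = 0.1303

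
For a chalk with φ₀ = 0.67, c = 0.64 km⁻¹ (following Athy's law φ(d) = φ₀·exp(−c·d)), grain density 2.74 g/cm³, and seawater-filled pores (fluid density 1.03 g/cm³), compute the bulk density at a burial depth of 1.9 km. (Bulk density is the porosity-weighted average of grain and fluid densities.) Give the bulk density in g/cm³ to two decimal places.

Porosity at depth: φ = 0.67·exp(−0.64×1.9) = 0.67×0.2964 = 0.1986
Bulk density: ρ_b = (1−φ)ρ_g + φ·ρ_f = 0.8014×2.74 + 0.1986×1.03
       = 2.196 + 0.205 = 2.400 g/cm³

2.40 g/cm³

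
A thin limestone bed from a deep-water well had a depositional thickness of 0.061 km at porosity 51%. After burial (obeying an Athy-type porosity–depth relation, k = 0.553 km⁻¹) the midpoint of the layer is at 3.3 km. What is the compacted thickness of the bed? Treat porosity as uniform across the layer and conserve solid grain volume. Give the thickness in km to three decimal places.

Porosity at 3.3 km: phi = 0.51·exp(−0.553×3.3) = 0.0822
Solid-volume conservation: h(1−phi) = h₀(1−phi₀) ⇒ h = h₀·(1−phi₀)/(1−phi)
h = 0.061 × (1 − 0.51)/(1 − 0.0822) = 0.061 × 0.5339 = 0.0326 km

0.033 km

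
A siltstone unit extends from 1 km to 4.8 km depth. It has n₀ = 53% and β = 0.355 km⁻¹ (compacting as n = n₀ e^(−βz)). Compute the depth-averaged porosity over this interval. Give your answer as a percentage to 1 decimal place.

⟨n⟩ = (1/(z₂−z₁)) ∫ n₀ e^(−βz) dz = n₀·(e^(−β·z₁) − e^(−β·z₂)) / (β·(z₂−z₁))
e^(−0.355×1) = 0.7012; e^(−0.355×4.8) = 0.1820
⟨n⟩ = 0.53 × (0.7012 − 0.1820) / (0.355 × 3.8) = 0.53 × 0.3849 = 0.2040

20.4%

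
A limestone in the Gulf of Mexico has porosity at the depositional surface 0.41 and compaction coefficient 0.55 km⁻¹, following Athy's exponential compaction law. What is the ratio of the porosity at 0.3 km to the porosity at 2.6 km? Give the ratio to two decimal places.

3.54

φ(z₁)/φ(z₂) = e^(−β·z₁)/e^(−β·z₂) = e^{β(z₂−z₁)}
= exp(0.55 × 2.3) = exp(1.265) = 3.5431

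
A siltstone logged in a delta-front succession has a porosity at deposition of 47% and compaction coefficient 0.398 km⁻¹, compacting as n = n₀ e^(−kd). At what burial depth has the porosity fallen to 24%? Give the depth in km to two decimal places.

Invert Athy's law: d = ln(n₀/n) / k
d = ln(0.47/0.24) / 0.398 = ln(1.958) / 0.398 = 0.6721 / 0.398 = 1.689 km

1.69 km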